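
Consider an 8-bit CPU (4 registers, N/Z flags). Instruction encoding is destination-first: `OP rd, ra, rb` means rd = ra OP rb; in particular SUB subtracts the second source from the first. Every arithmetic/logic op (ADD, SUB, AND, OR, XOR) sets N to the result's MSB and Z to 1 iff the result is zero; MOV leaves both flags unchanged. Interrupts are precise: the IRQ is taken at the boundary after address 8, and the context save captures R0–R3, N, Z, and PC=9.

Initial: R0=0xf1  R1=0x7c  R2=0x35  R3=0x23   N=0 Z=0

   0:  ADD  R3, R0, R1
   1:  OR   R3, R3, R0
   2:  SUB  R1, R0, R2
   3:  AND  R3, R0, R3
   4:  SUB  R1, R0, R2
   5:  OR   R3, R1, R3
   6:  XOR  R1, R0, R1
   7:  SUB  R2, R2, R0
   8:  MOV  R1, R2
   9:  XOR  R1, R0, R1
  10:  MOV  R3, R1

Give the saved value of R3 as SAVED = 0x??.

after  0: R0=0xf1 R1=0x7c R2=0x35 R3=0x6d  N=0 Z=0
after  1: R0=0xf1 R1=0x7c R2=0x35 R3=0xfd  N=1 Z=0
after  2: R0=0xf1 R1=0xbc R2=0x35 R3=0xfd  N=1 Z=0
after  3: R0=0xf1 R1=0xbc R2=0x35 R3=0xf1  N=1 Z=0
after  4: R0=0xf1 R1=0xbc R2=0x35 R3=0xf1  N=1 Z=0
after  5: R0=0xf1 R1=0xbc R2=0x35 R3=0xfd  N=1 Z=0
after  6: R0=0xf1 R1=0x4d R2=0x35 R3=0xfd  N=0 Z=0
after  7: R0=0xf1 R1=0x4d R2=0x44 R3=0xfd  N=0 Z=0
after  8: R0=0xf1 R1=0x44 R2=0x44 R3=0xfd  N=0 Z=0
-- IRQ taken; context saved, return-PC = 9 --

SAVED = 0xfd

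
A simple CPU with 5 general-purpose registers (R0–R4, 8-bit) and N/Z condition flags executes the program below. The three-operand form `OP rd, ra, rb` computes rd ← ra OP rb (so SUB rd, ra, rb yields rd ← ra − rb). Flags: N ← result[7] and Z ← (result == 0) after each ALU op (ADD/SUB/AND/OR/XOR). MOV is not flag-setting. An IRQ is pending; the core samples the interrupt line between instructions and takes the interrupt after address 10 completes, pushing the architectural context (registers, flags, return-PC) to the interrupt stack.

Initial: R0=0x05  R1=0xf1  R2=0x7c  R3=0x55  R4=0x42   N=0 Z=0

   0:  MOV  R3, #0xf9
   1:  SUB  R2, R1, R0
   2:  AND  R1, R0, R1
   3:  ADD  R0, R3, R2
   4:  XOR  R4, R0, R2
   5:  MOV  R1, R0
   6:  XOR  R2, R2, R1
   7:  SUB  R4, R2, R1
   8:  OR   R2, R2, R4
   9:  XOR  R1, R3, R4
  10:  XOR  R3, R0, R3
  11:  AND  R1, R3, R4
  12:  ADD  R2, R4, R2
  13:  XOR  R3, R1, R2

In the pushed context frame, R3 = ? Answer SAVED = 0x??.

after  0: R0=0x05 R1=0xf1 R2=0x7c R3=0xf9 R4=0x42  N=0 Z=0
after  1: R0=0x05 R1=0xf1 R2=0xec R3=0xf9 R4=0x42  N=1 Z=0
after  2: R0=0x05 R1=0x01 R2=0xec R3=0xf9 R4=0x42  N=0 Z=0
after  3: R0=0xe5 R1=0x01 R2=0xec R3=0xf9 R4=0x42  N=1 Z=0
after  4: R0=0xe5 R1=0x01 R2=0xec R3=0xf9 R4=0x09  N=0 Z=0
after  5: R0=0xe5 R1=0xe5 R2=0xec R3=0xf9 R4=0x09  N=0 Z=0
after  6: R0=0xe5 R1=0xe5 R2=0x09 R3=0xf9 R4=0x09  N=0 Z=0
after  7: R0=0xe5 R1=0xe5 R2=0x09 R3=0xf9 R4=0x24  N=0 Z=0
after  8: R0=0xe5 R1=0xe5 R2=0x2d R3=0xf9 R4=0x24  N=0 Z=0
after  9: R0=0xe5 R1=0xdd R2=0x2d R3=0xf9 R4=0x24  N=1 Z=0
after 10: R0=0xe5 R1=0xdd R2=0x2d R3=0x1c R4=0x24  N=0 Z=0
-- IRQ taken; context saved, return-PC = 11 --

SAVED = 0x1c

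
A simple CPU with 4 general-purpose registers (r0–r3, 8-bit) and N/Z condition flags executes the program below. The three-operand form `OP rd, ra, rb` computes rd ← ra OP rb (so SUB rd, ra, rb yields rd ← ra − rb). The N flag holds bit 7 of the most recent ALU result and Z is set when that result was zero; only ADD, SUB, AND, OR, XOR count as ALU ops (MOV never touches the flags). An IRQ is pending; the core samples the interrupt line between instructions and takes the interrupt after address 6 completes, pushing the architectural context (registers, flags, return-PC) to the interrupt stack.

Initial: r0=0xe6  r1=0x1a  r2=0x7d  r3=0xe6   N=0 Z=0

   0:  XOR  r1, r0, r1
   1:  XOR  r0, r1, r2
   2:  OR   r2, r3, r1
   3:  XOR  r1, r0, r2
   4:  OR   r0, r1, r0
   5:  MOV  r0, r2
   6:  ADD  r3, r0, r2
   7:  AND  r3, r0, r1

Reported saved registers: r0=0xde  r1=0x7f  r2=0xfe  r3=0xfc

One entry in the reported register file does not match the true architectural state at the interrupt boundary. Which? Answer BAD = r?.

BAD = r0

after  0: r0=0xe6 r1=0xfc r2=0x7d r3=0xe6  N=1 Z=0
after  1: r0=0x81 r1=0xfc r2=0x7d r3=0xe6  N=1 Z=0
after  2: r0=0x81 r1=0xfc r2=0xfe r3=0xe6  N=1 Z=0
after  3: r0=0x81 r1=0x7f r2=0xfe r3=0xe6  N=0 Z=0
after  4: r0=0xff r1=0x7f r2=0xfe r3=0xe6  N=1 Z=0
after  5: r0=0xfe r1=0x7f r2=0xfe r3=0xe6  N=1 Z=0
after  6: r0=0xfe r1=0x7f r2=0xfe r3=0xfc  N=1 Z=0
-- IRQ taken; context saved, return-PC = 7 --
mismatch: r0: reported 0xde vs actual 0xfe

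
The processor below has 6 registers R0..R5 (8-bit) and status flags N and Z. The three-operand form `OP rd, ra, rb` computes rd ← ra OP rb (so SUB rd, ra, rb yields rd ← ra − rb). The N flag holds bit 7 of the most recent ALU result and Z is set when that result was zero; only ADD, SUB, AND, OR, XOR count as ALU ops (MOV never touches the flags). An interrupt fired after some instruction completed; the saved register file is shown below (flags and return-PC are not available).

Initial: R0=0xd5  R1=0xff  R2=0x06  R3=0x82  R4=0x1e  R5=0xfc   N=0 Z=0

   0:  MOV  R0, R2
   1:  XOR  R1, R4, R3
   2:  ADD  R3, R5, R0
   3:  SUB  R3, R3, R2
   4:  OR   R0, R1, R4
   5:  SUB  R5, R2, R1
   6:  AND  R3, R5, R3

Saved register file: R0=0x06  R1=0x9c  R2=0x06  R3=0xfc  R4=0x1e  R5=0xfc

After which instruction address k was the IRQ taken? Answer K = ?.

K = 3

after  0: R0=0x06 R1=0xff R2=0x06 R3=0x82 R4=0x1e R5=0xfc  N=0 Z=0
after  1: R0=0x06 R1=0x9c R2=0x06 R3=0x82 R4=0x1e R5=0xfc  N=1 Z=0
after  2: R0=0x06 R1=0x9c R2=0x06 R3=0x02 R4=0x1e R5=0xfc  N=0 Z=0
after  3: R0=0x06 R1=0x9c R2=0x06 R3=0xfc R4=0x1e R5=0xfc  N=1 Z=0
-- IRQ taken; context saved, return-PC = 4 --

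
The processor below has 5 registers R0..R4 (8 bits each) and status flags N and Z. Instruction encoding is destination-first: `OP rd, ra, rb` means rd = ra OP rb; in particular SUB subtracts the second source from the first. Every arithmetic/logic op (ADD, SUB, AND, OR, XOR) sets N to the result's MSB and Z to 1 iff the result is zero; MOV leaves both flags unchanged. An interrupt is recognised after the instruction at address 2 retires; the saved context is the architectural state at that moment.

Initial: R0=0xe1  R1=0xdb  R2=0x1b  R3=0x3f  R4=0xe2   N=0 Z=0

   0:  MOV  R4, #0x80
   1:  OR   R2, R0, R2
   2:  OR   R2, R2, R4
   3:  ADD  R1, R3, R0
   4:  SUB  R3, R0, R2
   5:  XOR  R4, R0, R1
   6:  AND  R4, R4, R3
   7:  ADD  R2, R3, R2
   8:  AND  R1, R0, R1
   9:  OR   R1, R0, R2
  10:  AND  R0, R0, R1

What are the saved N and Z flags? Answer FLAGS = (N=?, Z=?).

after  0: R0=0xe1 R1=0xdb R2=0x1b R3=0x3f R4=0x80  N=0 Z=0
after  1: R0=0xe1 R1=0xdb R2=0xfb R3=0x3f R4=0x80  N=1 Z=0
after  2: R0=0xe1 R1=0xdb R2=0xfb R3=0x3f R4=0x80  N=1 Z=0
-- IRQ taken; context saved, return-PC = 3 --

FLAGS = (N=1, Z=0)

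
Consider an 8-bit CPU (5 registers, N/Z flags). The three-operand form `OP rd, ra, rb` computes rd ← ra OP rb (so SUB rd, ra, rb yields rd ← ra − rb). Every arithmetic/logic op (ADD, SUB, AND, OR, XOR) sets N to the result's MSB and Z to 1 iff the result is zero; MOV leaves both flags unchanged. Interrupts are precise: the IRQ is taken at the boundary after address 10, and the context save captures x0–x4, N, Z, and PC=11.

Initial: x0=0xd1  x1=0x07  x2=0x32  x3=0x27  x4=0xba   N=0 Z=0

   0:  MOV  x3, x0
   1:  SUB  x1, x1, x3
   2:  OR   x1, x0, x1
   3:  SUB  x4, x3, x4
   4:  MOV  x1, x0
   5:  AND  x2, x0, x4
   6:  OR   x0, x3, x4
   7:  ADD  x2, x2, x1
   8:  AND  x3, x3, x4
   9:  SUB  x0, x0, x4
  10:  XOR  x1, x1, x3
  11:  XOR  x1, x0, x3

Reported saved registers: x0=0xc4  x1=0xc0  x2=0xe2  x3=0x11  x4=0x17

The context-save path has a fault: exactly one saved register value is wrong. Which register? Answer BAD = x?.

BAD = x0

after  0: x0=0xd1 x1=0x07 x2=0x32 x3=0xd1 x4=0xba  N=0 Z=0
after  1: x0=0xd1 x1=0x36 x2=0x32 x3=0xd1 x4=0xba  N=0 Z=0
after  2: x0=0xd1 x1=0xf7 x2=0x32 x3=0xd1 x4=0xba  N=1 Z=0
after  3: x0=0xd1 x1=0xf7 x2=0x32 x3=0xd1 x4=0x17  N=0 Z=0
after  4: x0=0xd1 x1=0xd1 x2=0x32 x3=0xd1 x4=0x17  N=0 Z=0
after  5: x0=0xd1 x1=0xd1 x2=0x11 x3=0xd1 x4=0x17  N=0 Z=0
after  6: x0=0xd7 x1=0xd1 x2=0x11 x3=0xd1 x4=0x17  N=1 Z=0
after  7: x0=0xd7 x1=0xd1 x2=0xe2 x3=0xd1 x4=0x17  N=1 Z=0
after  8: x0=0xd7 x1=0xd1 x2=0xe2 x3=0x11 x4=0x17  N=0 Z=0
after  9: x0=0xc0 x1=0xd1 x2=0xe2 x3=0x11 x4=0x17  N=1 Z=0
after 10: x0=0xc0 x1=0xc0 x2=0xe2 x3=0x11 x4=0x17  N=1 Z=0
-- IRQ taken; context saved, return-PC = 11 --
mismatch: x0: reported 0xc4 vs actual 0xc0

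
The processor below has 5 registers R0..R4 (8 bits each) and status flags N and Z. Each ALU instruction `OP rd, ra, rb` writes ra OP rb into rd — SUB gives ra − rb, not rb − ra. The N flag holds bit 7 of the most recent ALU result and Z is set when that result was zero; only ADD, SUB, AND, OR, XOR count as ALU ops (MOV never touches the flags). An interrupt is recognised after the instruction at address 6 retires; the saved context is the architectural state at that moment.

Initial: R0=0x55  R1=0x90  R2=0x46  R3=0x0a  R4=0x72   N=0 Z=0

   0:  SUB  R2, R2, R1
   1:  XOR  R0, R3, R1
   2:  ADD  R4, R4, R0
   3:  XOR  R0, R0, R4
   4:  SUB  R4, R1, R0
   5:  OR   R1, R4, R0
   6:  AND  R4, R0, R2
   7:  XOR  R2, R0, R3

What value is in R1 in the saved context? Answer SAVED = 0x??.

after  0: R0=0x55 R1=0x90 R2=0xb6 R3=0x0a R4=0x72  N=1 Z=0
after  1: R0=0x9a R1=0x90 R2=0xb6 R3=0x0a R4=0x72  N=1 Z=0
after  2: R0=0x9a R1=0x90 R2=0xb6 R3=0x0a R4=0x0c  N=0 Z=0
after  3: R0=0x96 R1=0x90 R2=0xb6 R3=0x0a R4=0x0c  N=1 Z=0
after  4: R0=0x96 R1=0x90 R2=0xb6 R3=0x0a R4=0xfa  N=1 Z=0
after  5: R0=0x96 R1=0xfe R2=0xb6 R3=0x0a R4=0xfa  N=1 Z=0
after  6: R0=0x96 R1=0xfe R2=0xb6 R3=0x0a R4=0x96  N=1 Z=0
-- IRQ taken; context saved, return-PC = 7 --

SAVED = 0xfe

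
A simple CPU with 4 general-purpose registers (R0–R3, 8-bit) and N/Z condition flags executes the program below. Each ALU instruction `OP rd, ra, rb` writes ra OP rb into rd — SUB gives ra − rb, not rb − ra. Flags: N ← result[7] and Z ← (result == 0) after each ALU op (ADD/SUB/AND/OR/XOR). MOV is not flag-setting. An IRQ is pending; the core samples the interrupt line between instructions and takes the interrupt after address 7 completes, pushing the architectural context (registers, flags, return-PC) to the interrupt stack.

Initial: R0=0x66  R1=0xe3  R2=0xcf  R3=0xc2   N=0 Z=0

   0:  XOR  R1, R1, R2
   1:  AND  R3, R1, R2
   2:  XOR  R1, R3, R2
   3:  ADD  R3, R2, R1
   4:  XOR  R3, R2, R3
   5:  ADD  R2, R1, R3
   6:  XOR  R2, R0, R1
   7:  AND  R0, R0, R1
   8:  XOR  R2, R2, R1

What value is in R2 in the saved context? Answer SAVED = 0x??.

after  0: R0=0x66 R1=0x2c R2=0xcf R3=0xc2  N=0 Z=0
after  1: R0=0x66 R1=0x2c R2=0xcf R3=0x0c  N=0 Z=0
after  2: R0=0x66 R1=0xc3 R2=0xcf R3=0x0c  N=1 Z=0
after  3: R0=0x66 R1=0xc3 R2=0xcf R3=0x92  N=1 Z=0
after  4: R0=0x66 R1=0xc3 R2=0xcf R3=0x5d  N=0 Z=0
after  5: R0=0x66 R1=0xc3 R2=0x20 R3=0x5d  N=0 Z=0
after  6: R0=0x66 R1=0xc3 R2=0xa5 R3=0x5d  N=1 Z=0
after  7: R0=0x42 R1=0xc3 R2=0xa5 R3=0x5d  N=0 Z=0
-- IRQ taken; context saved, return-PC = 8 --

SAVED = 0xa5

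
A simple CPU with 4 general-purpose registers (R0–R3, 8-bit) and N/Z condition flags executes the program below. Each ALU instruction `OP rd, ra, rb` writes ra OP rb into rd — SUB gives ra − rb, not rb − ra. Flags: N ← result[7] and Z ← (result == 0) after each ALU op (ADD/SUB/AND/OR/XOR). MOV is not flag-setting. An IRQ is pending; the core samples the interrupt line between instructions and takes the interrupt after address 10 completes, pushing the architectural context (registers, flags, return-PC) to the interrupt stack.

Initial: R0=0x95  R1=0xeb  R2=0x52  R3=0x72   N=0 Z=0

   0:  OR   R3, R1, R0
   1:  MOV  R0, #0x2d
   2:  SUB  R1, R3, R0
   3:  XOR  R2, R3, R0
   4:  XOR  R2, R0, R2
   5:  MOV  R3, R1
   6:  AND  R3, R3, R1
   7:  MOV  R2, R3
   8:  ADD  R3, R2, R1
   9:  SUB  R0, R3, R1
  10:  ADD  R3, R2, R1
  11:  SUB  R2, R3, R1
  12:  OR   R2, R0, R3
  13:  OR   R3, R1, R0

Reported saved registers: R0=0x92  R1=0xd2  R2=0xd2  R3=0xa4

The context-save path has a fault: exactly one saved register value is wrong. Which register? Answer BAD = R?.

after  0: R0=0x95 R1=0xeb R2=0x52 R3=0xff  N=1 Z=0
after  1: R0=0x2d R1=0xeb R2=0x52 R3=0xff  N=1 Z=0
after  2: R0=0x2d R1=0xd2 R2=0x52 R3=0xff  N=1 Z=0
after  3: R0=0x2d R1=0xd2 R2=0xd2 R3=0xff  N=1 Z=0
after  4: R0=0x2d R1=0xd2 R2=0xff R3=0xff  N=1 Z=0
after  5: R0=0x2d R1=0xd2 R2=0xff R3=0xd2  N=1 Z=0
after  6: R0=0x2d R1=0xd2 R2=0xff R3=0xd2  N=1 Z=0
after  7: R0=0x2d R1=0xd2 R2=0xd2 R3=0xd2  N=1 Z=0
after  8: R0=0x2d R1=0xd2 R2=0xd2 R3=0xa4  N=1 Z=0
after  9: R0=0xd2 R1=0xd2 R2=0xd2 R3=0xa4  N=1 Z=0
after 10: R0=0xd2 R1=0xd2 R2=0xd2 R3=0xa4  N=1 Z=0
-- IRQ taken; context saved, return-PC = 11 --
mismatch: R0: reported 0x92 vs actual 0xd2

BAD = R0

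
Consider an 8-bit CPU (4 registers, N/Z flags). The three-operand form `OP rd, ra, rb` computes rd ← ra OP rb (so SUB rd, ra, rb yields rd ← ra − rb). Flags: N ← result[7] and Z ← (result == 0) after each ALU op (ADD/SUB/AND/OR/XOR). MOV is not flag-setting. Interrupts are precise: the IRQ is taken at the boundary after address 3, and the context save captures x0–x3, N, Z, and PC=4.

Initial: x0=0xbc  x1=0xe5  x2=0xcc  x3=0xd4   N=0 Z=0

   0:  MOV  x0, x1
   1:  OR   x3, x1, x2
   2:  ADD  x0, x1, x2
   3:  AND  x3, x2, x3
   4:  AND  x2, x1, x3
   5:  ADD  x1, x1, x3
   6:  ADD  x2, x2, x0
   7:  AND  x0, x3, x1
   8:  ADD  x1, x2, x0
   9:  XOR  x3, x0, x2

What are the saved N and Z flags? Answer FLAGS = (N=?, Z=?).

FLAGS = (N=1, Z=0)

after  0: x0=0xe5 x1=0xe5 x2=0xcc x3=0xd4  N=0 Z=0
after  1: x0=0xe5 x1=0xe5 x2=0xcc x3=0xed  N=1 Z=0
after  2: x0=0xb1 x1=0xe5 x2=0xcc x3=0xed  N=1 Z=0
after  3: x0=0xb1 x1=0xe5 x2=0xcc x3=0xcc  N=1 Z=0
-- IRQ taken; context saved, return-PC = 4 --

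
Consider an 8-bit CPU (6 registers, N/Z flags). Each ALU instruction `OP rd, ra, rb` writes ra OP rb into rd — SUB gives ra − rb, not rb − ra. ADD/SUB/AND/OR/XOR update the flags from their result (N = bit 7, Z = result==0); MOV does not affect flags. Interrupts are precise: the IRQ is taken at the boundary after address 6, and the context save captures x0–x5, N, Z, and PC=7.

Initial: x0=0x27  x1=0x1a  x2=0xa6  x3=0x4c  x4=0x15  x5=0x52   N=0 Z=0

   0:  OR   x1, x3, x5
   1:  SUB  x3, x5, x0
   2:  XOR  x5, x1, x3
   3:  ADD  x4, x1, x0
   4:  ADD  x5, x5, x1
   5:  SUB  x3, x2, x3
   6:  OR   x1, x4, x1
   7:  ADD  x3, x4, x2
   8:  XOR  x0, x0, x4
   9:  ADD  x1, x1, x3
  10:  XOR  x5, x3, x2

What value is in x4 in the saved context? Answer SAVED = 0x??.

after  0: x0=0x27 x1=0x5e x2=0xa6 x3=0x4c x4=0x15 x5=0x52  N=0 Z=0
after  1: x0=0x27 x1=0x5e x2=0xa6 x3=0x2b x4=0x15 x5=0x52  N=0 Z=0
after  2: x0=0x27 x1=0x5e x2=0xa6 x3=0x2b x4=0x15 x5=0x75  N=0 Z=0
after  3: x0=0x27 x1=0x5e x2=0xa6 x3=0x2b x4=0x85 x5=0x75  N=1 Z=0
after  4: x0=0x27 x1=0x5e x2=0xa6 x3=0x2b x4=0x85 x5=0xd3  N=1 Z=0
after  5: x0=0x27 x1=0x5e x2=0xa6 x3=0x7b x4=0x85 x5=0xd3  N=0 Z=0
after  6: x0=0x27 x1=0xdf x2=0xa6 x3=0x7b x4=0x85 x5=0xd3  N=1 Z=0
-- IRQ taken; context saved, return-PC = 7 --

SAVED = 0x85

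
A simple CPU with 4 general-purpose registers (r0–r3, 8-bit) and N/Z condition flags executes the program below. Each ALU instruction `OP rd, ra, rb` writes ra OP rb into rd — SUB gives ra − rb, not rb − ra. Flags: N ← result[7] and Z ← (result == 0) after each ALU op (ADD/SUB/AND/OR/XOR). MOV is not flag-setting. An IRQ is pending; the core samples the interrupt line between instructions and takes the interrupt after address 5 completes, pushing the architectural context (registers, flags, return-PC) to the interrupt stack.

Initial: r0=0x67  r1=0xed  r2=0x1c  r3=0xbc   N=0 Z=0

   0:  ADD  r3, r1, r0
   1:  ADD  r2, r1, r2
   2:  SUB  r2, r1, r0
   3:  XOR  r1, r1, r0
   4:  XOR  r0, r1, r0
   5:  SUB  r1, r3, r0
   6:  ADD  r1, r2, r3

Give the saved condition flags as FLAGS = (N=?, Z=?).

FLAGS = (N=0, Z=0)

after  0: r0=0x67 r1=0xed r2=0x1c r3=0x54  N=0 Z=0
after  1: r0=0x67 r1=0xed r2=0x09 r3=0x54  N=0 Z=0
after  2: r0=0x67 r1=0xed r2=0x86 r3=0x54  N=1 Z=0
after  3: r0=0x67 r1=0x8a r2=0x86 r3=0x54  N=1 Z=0
after  4: r0=0xed r1=0x8a r2=0x86 r3=0x54  N=1 Z=0
after  5: r0=0xed r1=0x67 r2=0x86 r3=0x54  N=0 Z=0
-- IRQ taken; context saved, return-PC = 6 --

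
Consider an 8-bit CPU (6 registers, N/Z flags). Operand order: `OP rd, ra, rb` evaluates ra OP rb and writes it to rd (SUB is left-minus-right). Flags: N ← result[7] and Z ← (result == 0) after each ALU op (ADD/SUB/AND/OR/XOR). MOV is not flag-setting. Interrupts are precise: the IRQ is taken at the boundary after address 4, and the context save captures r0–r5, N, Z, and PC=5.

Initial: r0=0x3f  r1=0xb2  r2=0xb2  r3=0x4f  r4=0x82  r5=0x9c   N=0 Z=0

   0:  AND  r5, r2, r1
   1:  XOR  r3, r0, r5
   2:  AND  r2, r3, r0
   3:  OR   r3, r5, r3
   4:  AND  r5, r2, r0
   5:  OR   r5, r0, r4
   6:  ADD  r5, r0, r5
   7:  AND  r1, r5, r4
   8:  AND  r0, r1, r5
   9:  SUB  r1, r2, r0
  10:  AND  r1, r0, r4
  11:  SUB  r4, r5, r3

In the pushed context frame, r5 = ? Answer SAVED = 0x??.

after  0: r0=0x3f r1=0xb2 r2=0xb2 r3=0x4f r4=0x82 r5=0xb2  N=1 Z=0
after  1: r0=0x3f r1=0xb2 r2=0xb2 r3=0x8d r4=0x82 r5=0xb2  N=1 Z=0
after  2: r0=0x3f r1=0xb2 r2=0x0d r3=0x8d r4=0x82 r5=0xb2  N=0 Z=0
after  3: r0=0x3f r1=0xb2 r2=0x0d r3=0xbf r4=0x82 r5=0xb2  N=1 Z=0
after  4: r0=0x3f r1=0xb2 r2=0x0d r3=0xbf r4=0x82 r5=0x0d  N=0 Z=0
-- IRQ taken; context saved, return-PC = 5 --

SAVED = 0x0d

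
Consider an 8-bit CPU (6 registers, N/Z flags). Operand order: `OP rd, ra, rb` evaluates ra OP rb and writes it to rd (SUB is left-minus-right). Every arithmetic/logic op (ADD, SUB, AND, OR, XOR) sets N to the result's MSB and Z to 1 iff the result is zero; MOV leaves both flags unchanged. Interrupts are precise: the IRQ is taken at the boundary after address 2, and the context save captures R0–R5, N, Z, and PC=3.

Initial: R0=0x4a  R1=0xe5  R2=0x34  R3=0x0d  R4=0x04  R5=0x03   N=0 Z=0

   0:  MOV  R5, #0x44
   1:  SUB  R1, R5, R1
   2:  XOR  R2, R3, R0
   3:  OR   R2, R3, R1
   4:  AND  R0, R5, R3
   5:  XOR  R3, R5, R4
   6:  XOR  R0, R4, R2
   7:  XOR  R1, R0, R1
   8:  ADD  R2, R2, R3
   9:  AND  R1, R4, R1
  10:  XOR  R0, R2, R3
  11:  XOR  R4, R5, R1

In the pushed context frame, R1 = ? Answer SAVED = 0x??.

SAVED = 0x5f

after  0: R0=0x4a R1=0xe5 R2=0x34 R3=0x0d R4=0x04 R5=0x44  N=0 Z=0
after  1: R0=0x4a R1=0x5f R2=0x34 R3=0x0d R4=0x04 R5=0x44  N=0 Z=0
after  2: R0=0x4a R1=0x5f R2=0x47 R3=0x0d R4=0x04 R5=0x44  N=0 Z=0
-- IRQ taken; context saved, return-PC = 3 --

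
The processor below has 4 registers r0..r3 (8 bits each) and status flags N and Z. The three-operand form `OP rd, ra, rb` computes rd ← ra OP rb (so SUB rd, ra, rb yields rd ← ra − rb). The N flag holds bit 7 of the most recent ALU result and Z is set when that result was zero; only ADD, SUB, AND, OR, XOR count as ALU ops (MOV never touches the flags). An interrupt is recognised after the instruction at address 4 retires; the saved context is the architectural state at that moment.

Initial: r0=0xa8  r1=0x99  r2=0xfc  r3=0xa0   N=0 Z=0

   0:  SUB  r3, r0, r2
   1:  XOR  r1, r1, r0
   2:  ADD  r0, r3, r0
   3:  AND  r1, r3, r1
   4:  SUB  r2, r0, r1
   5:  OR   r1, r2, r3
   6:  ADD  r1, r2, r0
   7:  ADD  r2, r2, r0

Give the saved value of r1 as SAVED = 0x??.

after  0: r0=0xa8 r1=0x99 r2=0xfc r3=0xac  N=1 Z=0
after  1: r0=0xa8 r1=0x31 r2=0xfc r3=0xac  N=0 Z=0
after  2: r0=0x54 r1=0x31 r2=0xfc r3=0xac  N=0 Z=0
after  3: r0=0x54 r1=0x20 r2=0xfc r3=0xac  N=0 Z=0
after  4: r0=0x54 r1=0x20 r2=0x34 r3=0xac  N=0 Z=0
-- IRQ taken; context saved, return-PC = 5 --

SAVED = 0x20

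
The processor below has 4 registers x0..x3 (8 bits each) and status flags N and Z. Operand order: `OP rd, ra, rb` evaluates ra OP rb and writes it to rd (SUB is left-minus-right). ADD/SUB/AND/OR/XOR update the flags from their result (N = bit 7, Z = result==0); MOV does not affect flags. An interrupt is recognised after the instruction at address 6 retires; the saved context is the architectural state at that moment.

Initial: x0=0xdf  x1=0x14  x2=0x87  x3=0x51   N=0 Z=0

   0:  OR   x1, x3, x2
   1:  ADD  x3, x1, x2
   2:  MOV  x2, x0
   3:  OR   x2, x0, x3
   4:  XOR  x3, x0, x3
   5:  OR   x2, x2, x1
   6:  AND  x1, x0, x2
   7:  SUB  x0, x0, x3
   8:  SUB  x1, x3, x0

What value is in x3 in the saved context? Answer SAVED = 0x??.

after  0: x0=0xdf x1=0xd7 x2=0x87 x3=0x51  N=1 Z=0
after  1: x0=0xdf x1=0xd7 x2=0x87 x3=0x5e  N=0 Z=0
after  2: x0=0xdf x1=0xd7 x2=0xdf x3=0x5e  N=0 Z=0
after  3: x0=0xdf x1=0xd7 x2=0xdf x3=0x5e  N=1 Z=0
after  4: x0=0xdf x1=0xd7 x2=0xdf x3=0x81  N=1 Z=0
after  5: x0=0xdf x1=0xd7 x2=0xdf x3=0x81  N=1 Z=0
after  6: x0=0xdf x1=0xdf x2=0xdf x3=0x81  N=1 Z=0
-- IRQ taken; context saved, return-PC = 7 --

SAVED = 0x81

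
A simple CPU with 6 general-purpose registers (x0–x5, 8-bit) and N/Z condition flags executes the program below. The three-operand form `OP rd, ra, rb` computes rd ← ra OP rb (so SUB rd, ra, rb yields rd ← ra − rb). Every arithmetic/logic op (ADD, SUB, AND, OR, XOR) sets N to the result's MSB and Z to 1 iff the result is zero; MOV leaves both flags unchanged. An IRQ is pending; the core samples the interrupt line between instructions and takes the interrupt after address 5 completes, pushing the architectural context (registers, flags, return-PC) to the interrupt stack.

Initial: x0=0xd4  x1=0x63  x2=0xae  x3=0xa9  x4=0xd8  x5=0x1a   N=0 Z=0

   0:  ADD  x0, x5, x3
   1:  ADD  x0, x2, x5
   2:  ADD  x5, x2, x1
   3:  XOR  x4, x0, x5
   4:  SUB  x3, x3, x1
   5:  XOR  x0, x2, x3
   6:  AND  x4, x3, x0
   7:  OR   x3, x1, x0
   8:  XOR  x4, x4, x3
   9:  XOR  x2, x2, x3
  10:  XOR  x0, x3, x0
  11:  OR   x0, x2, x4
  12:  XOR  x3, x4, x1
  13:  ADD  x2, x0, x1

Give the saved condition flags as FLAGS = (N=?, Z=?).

FLAGS = (N=1, Z=0)

after  0: x0=0xc3 x1=0x63 x2=0xae x3=0xa9 x4=0xd8 x5=0x1a  N=1 Z=0
after  1: x0=0xc8 x1=0x63 x2=0xae x3=0xa9 x4=0xd8 x5=0x1a  N=1 Z=0
after  2: x0=0xc8 x1=0x63 x2=0xae x3=0xa9 x4=0xd8 x5=0x11  N=0 Z=0
after  3: x0=0xc8 x1=0x63 x2=0xae x3=0xa9 x4=0xd9 x5=0x11  N=1 Z=0
after  4: x0=0xc8 x1=0x63 x2=0xae x3=0x46 x4=0xd9 x5=0x11  N=0 Z=0
after  5: x0=0xe8 x1=0x63 x2=0xae x3=0x46 x4=0xd9 x5=0x11  N=1 Z=0
-- IRQ taken; context saved, return-PC = 6 --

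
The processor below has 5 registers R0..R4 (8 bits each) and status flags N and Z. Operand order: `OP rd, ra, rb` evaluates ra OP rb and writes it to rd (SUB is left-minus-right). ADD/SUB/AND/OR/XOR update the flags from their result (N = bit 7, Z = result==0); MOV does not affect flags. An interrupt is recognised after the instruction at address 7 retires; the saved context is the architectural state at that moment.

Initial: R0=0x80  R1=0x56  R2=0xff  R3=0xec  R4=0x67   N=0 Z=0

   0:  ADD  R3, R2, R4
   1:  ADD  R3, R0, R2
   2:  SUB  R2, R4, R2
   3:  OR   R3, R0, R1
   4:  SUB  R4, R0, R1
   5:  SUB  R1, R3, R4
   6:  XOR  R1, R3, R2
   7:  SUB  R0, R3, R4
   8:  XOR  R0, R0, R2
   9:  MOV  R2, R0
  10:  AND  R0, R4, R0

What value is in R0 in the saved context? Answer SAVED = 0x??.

after  0: R0=0x80 R1=0x56 R2=0xff R3=0x66 R4=0x67  N=0 Z=0
after  1: R0=0x80 R1=0x56 R2=0xff R3=0x7f R4=0x67  N=0 Z=0
after  2: R0=0x80 R1=0x56 R2=0x68 R3=0x7f R4=0x67  N=0 Z=0
after  3: R0=0x80 R1=0x56 R2=0x68 R3=0xd6 R4=0x67  N=1 Z=0
after  4: R0=0x80 R1=0x56 R2=0x68 R3=0xd6 R4=0x2a  N=0 Z=0
after  5: R0=0x80 R1=0xac R2=0x68 R3=0xd6 R4=0x2a  N=1 Z=0
after  6: R0=0x80 R1=0xbe R2=0x68 R3=0xd6 R4=0x2a  N=1 Z=0
after  7: R0=0xac R1=0xbe R2=0x68 R3=0xd6 R4=0x2a  N=1 Z=0
-- IRQ taken; context saved, return-PC = 8 --

SAVED = 0xac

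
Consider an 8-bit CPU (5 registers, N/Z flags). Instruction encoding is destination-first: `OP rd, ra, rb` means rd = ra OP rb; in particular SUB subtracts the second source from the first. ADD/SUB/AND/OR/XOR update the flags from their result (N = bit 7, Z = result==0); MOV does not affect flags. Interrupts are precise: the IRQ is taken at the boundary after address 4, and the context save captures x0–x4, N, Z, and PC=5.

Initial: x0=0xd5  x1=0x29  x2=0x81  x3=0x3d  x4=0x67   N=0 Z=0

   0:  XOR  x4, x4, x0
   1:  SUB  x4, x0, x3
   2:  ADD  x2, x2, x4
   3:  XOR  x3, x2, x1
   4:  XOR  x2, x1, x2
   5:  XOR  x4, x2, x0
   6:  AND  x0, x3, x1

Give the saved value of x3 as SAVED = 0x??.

after  0: x0=0xd5 x1=0x29 x2=0x81 x3=0x3d x4=0xb2  N=1 Z=0
after  1: x0=0xd5 x1=0x29 x2=0x81 x3=0x3d x4=0x98  N=1 Z=0
after  2: x0=0xd5 x1=0x29 x2=0x19 x3=0x3d x4=0x98  N=0 Z=0
after  3: x0=0xd5 x1=0x29 x2=0x19 x3=0x30 x4=0x98  N=0 Z=0
after  4: x0=0xd5 x1=0x29 x2=0x30 x3=0x30 x4=0x98  N=0 Z=0
-- IRQ taken; context saved, return-PC = 5 --

SAVED = 0x30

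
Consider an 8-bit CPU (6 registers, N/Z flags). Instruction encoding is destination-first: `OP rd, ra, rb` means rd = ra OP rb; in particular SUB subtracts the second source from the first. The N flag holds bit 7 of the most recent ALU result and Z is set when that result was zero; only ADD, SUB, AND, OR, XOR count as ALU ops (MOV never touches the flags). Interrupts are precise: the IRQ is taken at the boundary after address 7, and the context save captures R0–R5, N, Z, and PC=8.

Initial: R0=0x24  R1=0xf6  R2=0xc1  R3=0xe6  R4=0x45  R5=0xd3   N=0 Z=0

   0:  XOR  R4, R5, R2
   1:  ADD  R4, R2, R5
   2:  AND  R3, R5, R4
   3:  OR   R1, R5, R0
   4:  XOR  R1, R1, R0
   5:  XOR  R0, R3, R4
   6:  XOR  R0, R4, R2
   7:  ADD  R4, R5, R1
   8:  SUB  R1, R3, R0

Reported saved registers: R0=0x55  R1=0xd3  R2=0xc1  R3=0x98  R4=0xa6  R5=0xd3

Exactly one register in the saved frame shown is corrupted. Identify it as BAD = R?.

after  0: R0=0x24 R1=0xf6 R2=0xc1 R3=0xe6 R4=0x12 R5=0xd3  N=0 Z=0
after  1: R0=0x24 R1=0xf6 R2=0xc1 R3=0xe6 R4=0x94 R5=0xd3  N=1 Z=0
after  2: R0=0x24 R1=0xf6 R2=0xc1 R3=0x90 R4=0x94 R5=0xd3  N=1 Z=0
after  3: R0=0x24 R1=0xf7 R2=0xc1 R3=0x90 R4=0x94 R5=0xd3  N=1 Z=0
after  4: R0=0x24 R1=0xd3 R2=0xc1 R3=0x90 R4=0x94 R5=0xd3  N=1 Z=0
after  5: R0=0x04 R1=0xd3 R2=0xc1 R3=0x90 R4=0x94 R5=0xd3  N=0 Z=0
after  6: R0=0x55 R1=0xd3 R2=0xc1 R3=0x90 R4=0x94 R5=0xd3  N=0 Z=0
after  7: R0=0x55 R1=0xd3 R2=0xc1 R3=0x90 R4=0xa6 R5=0xd3  N=1 Z=0
-- IRQ taken; context saved, return-PC = 8 --
mismatch: R3: reported 0x98 vs actual 0x90

BAD = R3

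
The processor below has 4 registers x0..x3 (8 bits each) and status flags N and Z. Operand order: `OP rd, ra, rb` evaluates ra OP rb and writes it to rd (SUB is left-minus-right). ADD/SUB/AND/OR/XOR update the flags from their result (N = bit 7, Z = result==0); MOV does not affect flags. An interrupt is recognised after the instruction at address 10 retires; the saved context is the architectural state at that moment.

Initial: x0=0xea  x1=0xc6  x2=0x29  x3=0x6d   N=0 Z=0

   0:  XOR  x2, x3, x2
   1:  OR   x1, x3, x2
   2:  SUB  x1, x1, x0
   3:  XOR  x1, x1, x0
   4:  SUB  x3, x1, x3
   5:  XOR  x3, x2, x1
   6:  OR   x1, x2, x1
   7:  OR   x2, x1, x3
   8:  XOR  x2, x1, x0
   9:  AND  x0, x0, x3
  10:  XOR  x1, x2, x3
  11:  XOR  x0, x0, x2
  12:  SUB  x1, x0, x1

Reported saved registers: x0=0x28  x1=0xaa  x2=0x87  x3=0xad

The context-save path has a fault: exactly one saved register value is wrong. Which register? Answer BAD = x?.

BAD = x3

after  0: x0=0xea x1=0xc6 x2=0x44 x3=0x6d  N=0 Z=0
after  1: x0=0xea x1=0x6d x2=0x44 x3=0x6d  N=0 Z=0
after  2: x0=0xea x1=0x83 x2=0x44 x3=0x6d  N=1 Z=0
after  3: x0=0xea x1=0x69 x2=0x44 x3=0x6d  N=0 Z=0
after  4: x0=0xea x1=0x69 x2=0x44 x3=0xfc  N=1 Z=0
after  5: x0=0xea x1=0x69 x2=0x44 x3=0x2d  N=0 Z=0
after  6: x0=0xea x1=0x6d x2=0x44 x3=0x2d  N=0 Z=0
after  7: x0=0xea x1=0x6d x2=0x6d x3=0x2d  N=0 Z=0
after  8: x0=0xea x1=0x6d x2=0x87 x3=0x2d  N=1 Z=0
after  9: x0=0x28 x1=0x6d x2=0x87 x3=0x2d  N=0 Z=0
after 10: x0=0x28 x1=0xaa x2=0x87 x3=0x2d  N=1 Z=0
-- IRQ taken; context saved, return-PC = 11 --
mismatch: x3: reported 0xad vs actual 0x2d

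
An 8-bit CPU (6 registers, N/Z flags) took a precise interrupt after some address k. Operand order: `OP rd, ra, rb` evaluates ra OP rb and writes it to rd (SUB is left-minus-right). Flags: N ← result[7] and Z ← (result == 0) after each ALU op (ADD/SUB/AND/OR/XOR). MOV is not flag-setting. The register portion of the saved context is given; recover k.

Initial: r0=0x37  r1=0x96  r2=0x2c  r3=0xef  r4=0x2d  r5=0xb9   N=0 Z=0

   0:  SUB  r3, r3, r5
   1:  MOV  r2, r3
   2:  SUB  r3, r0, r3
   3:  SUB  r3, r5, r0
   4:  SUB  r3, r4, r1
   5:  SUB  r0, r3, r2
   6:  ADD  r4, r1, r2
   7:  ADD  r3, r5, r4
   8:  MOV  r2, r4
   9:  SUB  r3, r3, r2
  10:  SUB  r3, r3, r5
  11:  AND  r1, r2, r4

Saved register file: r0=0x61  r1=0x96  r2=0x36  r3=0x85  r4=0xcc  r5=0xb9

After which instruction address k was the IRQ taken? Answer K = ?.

K = 7

after  0: r0=0x37 r1=0x96 r2=0x2c r3=0x36 r4=0x2d r5=0xb9  N=0 Z=0
after  1: r0=0x37 r1=0x96 r2=0x36 r3=0x36 r4=0x2d r5=0xb9  N=0 Z=0
after  2: r0=0x37 r1=0x96 r2=0x36 r3=0x01 r4=0x2d r5=0xb9  N=0 Z=0
after  3: r0=0x37 r1=0x96 r2=0x36 r3=0x82 r4=0x2d r5=0xb9  N=1 Z=0
after  4: r0=0x37 r1=0x96 r2=0x36 r3=0x97 r4=0x2d r5=0xb9  N=1 Z=0
after  5: r0=0x61 r1=0x96 r2=0x36 r3=0x97 r4=0x2d r5=0xb9  N=0 Z=0
after  6: r0=0x61 r1=0x96 r2=0x36 r3=0x97 r4=0xcc r5=0xb9  N=1 Z=0
after  7: r0=0x61 r1=0x96 r2=0x36 r3=0x85 r4=0xcc r5=0xb9  N=1 Z=0
-- IRQ taken; context saved, return-PC = 8 --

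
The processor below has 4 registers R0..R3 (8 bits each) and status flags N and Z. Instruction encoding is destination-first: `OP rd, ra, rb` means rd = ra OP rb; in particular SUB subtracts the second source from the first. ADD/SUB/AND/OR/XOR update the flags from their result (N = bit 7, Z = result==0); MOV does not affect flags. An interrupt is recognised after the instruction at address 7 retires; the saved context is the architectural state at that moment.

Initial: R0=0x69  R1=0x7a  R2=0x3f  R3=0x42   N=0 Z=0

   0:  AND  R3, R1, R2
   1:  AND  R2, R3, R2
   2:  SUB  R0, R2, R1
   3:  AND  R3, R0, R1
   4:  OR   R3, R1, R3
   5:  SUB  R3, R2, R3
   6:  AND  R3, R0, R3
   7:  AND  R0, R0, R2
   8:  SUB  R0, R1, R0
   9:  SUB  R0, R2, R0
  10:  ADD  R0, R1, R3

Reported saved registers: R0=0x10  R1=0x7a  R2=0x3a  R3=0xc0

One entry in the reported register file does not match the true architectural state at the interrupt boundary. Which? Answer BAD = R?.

BAD = R0

after  0: R0=0x69 R1=0x7a R2=0x3f R3=0x3a  N=0 Z=0
after  1: R0=0x69 R1=0x7a R2=0x3a R3=0x3a  N=0 Z=0
after  2: R0=0xc0 R1=0x7a R2=0x3a R3=0x3a  N=1 Z=0
after  3: R0=0xc0 R1=0x7a R2=0x3a R3=0x40  N=0 Z=0
after  4: R0=0xc0 R1=0x7a R2=0x3a R3=0x7a  N=0 Z=0
after  5: R0=0xc0 R1=0x7a R2=0x3a R3=0xc0  N=1 Z=0
after  6: R0=0xc0 R1=0x7a R2=0x3a R3=0xc0  N=1 Z=0
after  7: R0=0x00 R1=0x7a R2=0x3a R3=0xc0  N=0 Z=1
-- IRQ taken; context saved, return-PC = 8 --
mismatch: R0: reported 0x10 vs actual 0x00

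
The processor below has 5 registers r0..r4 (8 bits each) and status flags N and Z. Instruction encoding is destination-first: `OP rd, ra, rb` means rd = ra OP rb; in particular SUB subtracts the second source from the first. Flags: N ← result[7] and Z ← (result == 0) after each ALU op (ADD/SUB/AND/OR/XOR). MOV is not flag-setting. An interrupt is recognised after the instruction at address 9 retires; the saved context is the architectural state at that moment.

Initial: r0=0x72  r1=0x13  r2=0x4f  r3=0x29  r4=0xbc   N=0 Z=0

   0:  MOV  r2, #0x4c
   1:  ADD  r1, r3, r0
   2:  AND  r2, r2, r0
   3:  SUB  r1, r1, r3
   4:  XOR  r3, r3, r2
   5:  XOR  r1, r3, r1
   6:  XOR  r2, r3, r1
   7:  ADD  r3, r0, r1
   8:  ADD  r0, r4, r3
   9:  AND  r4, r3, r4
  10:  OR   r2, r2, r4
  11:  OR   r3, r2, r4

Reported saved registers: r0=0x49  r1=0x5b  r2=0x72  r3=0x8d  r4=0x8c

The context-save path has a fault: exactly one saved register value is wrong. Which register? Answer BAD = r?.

after  0: r0=0x72 r1=0x13 r2=0x4c r3=0x29 r4=0xbc  N=0 Z=0
after  1: r0=0x72 r1=0x9b r2=0x4c r3=0x29 r4=0xbc  N=1 Z=0
after  2: r0=0x72 r1=0x9b r2=0x40 r3=0x29 r4=0xbc  N=0 Z=0
after  3: r0=0x72 r1=0x72 r2=0x40 r3=0x29 r4=0xbc  N=0 Z=0
after  4: r0=0x72 r1=0x72 r2=0x40 r3=0x69 r4=0xbc  N=0 Z=0
after  5: r0=0x72 r1=0x1b r2=0x40 r3=0x69 r4=0xbc  N=0 Z=0
after  6: r0=0x72 r1=0x1b r2=0x72 r3=0x69 r4=0xbc  N=0 Z=0
after  7: r0=0x72 r1=0x1b r2=0x72 r3=0x8d r4=0xbc  N=1 Z=0
after  8: r0=0x49 r1=0x1b r2=0x72 r3=0x8d r4=0xbc  N=0 Z=0
after  9: r0=0x49 r1=0x1b r2=0x72 r3=0x8d r4=0x8c  N=1 Z=0
-- IRQ taken; context saved, return-PC = 10 --
mismatch: r1: reported 0x5b vs actual 0x1b

BAD = r1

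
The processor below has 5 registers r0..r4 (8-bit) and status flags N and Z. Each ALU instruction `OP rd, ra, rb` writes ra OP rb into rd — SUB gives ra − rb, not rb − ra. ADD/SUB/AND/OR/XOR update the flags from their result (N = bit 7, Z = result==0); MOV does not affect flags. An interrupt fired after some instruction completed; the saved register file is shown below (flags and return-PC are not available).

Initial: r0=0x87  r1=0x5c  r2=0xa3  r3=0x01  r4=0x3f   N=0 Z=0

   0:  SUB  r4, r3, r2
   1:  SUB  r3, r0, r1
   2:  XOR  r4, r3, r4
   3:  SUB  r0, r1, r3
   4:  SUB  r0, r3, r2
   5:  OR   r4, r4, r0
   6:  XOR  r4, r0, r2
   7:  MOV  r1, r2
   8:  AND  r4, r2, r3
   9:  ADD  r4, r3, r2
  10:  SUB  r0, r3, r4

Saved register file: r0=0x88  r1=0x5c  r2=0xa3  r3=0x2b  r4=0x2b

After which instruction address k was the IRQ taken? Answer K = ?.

K = 6

after  0: r0=0x87 r1=0x5c r2=0xa3 r3=0x01 r4=0x5e  N=0 Z=0
after  1: r0=0x87 r1=0x5c r2=0xa3 r3=0x2b r4=0x5e  N=0 Z=0
after  2: r0=0x87 r1=0x5c r2=0xa3 r3=0x2b r4=0x75  N=0 Z=0
after  3: r0=0x31 r1=0x5c r2=0xa3 r3=0x2b r4=0x75  N=0 Z=0
after  4: r0=0x88 r1=0x5c r2=0xa3 r3=0x2b r4=0x75  N=1 Z=0
after  5: r0=0x88 r1=0x5c r2=0xa3 r3=0x2b r4=0xfd  N=1 Z=0
after  6: r0=0x88 r1=0x5c r2=0xa3 r3=0x2b r4=0x2b  N=0 Z=0
-- IRQ taken; context saved, return-PC = 7 --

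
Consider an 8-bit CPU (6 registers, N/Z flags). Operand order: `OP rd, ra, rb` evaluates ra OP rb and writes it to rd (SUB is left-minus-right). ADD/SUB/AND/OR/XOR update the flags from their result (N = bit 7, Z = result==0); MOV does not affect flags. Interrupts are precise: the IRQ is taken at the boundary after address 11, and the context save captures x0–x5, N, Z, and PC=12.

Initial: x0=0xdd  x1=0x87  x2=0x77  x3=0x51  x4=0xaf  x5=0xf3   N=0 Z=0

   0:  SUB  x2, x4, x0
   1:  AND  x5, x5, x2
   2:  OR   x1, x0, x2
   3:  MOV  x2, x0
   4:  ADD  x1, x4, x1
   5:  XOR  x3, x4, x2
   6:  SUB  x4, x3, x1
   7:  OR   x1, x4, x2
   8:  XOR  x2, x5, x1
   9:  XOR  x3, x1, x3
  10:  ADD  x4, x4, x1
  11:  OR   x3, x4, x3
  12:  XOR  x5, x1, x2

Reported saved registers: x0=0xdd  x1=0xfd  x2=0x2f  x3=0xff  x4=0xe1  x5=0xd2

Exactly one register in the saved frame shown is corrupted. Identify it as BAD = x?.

after  0: x0=0xdd x1=0x87 x2=0xd2 x3=0x51 x4=0xaf x5=0xf3  N=1 Z=0
after  1: x0=0xdd x1=0x87 x2=0xd2 x3=0x51 x4=0xaf x5=0xd2  N=1 Z=0
after  2: x0=0xdd x1=0xdf x2=0xd2 x3=0x51 x4=0xaf x5=0xd2  N=1 Z=0
after  3: x0=0xdd x1=0xdf x2=0xdd x3=0x51 x4=0xaf x5=0xd2  N=1 Z=0
after  4: x0=0xdd x1=0x8e x2=0xdd x3=0x51 x4=0xaf x5=0xd2  N=1 Z=0
after  5: x0=0xdd x1=0x8e x2=0xdd x3=0x72 x4=0xaf x5=0xd2  N=0 Z=0
after  6: x0=0xdd x1=0x8e x2=0xdd x3=0x72 x4=0xe4 x5=0xd2  N=1 Z=0
after  7: x0=0xdd x1=0xfd x2=0xdd x3=0x72 x4=0xe4 x5=0xd2  N=1 Z=0
after  8: x0=0xdd x1=0xfd x2=0x2f x3=0x72 x4=0xe4 x5=0xd2  N=0 Z=0
after  9: x0=0xdd x1=0xfd x2=0x2f x3=0x8f x4=0xe4 x5=0xd2  N=1 Z=0
after 10: x0=0xdd x1=0xfd x2=0x2f x3=0x8f x4=0xe1 x5=0xd2  N=1 Z=0
after 11: x0=0xdd x1=0xfd x2=0x2f x3=0xef x4=0xe1 x5=0xd2  N=1 Z=0
-- IRQ taken; context saved, return-PC = 12 --
mismatch: x3: reported 0xff vs actual 0xef

BAD = x3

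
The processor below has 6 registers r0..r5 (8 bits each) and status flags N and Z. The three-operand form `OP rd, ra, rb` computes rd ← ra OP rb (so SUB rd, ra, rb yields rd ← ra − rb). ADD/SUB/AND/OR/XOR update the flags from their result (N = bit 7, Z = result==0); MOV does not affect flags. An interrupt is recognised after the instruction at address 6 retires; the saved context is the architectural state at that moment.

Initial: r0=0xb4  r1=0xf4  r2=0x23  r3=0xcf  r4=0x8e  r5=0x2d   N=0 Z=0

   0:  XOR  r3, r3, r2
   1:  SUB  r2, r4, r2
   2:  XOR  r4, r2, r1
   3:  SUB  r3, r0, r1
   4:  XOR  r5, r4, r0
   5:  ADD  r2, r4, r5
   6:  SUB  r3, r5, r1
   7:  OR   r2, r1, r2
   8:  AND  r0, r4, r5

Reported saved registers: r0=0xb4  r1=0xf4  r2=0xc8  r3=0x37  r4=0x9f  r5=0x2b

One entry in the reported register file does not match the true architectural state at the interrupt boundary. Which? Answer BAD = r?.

after  0: r0=0xb4 r1=0xf4 r2=0x23 r3=0xec r4=0x8e r5=0x2d  N=1 Z=0
after  1: r0=0xb4 r1=0xf4 r2=0x6b r3=0xec r4=0x8e r5=0x2d  N=0 Z=0
after  2: r0=0xb4 r1=0xf4 r2=0x6b r3=0xec r4=0x9f r5=0x2d  N=1 Z=0
after  3: r0=0xb4 r1=0xf4 r2=0x6b r3=0xc0 r4=0x9f r5=0x2d  N=1 Z=0
after  4: r0=0xb4 r1=0xf4 r2=0x6b r3=0xc0 r4=0x9f r5=0x2b  N=0 Z=0
after  5: r0=0xb4 r1=0xf4 r2=0xca r3=0xc0 r4=0x9f r5=0x2b  N=1 Z=0
after  6: r0=0xb4 r1=0xf4 r2=0xca r3=0x37 r4=0x9f r5=0x2b  N=0 Z=0
-- IRQ taken; context saved, return-PC = 7 --
mismatch: r2: reported 0xc8 vs actual 0xca

BAD = r2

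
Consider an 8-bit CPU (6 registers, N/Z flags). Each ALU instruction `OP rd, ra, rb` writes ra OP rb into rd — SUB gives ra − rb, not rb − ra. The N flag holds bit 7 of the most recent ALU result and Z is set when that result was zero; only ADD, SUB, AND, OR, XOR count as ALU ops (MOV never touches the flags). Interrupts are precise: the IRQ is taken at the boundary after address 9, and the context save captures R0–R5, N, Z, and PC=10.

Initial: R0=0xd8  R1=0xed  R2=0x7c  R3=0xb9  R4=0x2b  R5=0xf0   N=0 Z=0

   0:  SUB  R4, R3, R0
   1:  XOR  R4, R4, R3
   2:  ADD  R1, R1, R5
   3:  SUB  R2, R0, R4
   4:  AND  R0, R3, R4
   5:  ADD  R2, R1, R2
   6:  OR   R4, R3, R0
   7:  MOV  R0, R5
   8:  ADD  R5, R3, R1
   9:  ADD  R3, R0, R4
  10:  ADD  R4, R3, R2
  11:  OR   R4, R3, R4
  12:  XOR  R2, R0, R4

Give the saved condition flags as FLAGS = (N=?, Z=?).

FLAGS = (N=1, Z=0)

after  0: R0=0xd8 R1=0xed R2=0x7c R3=0xb9 R4=0xe1 R5=0xf0  N=1 Z=0
after  1: R0=0xd8 R1=0xed R2=0x7c R3=0xb9 R4=0x58 R5=0xf0  N=0 Z=0
after  2: R0=0xd8 R1=0xdd R2=0x7c R3=0xb9 R4=0x58 R5=0xf0  N=1 Z=0
after  3: R0=0xd8 R1=0xdd R2=0x80 R3=0xb9 R4=0x58 R5=0xf0  N=1 Z=0
after  4: R0=0x18 R1=0xdd R2=0x80 R3=0xb9 R4=0x58 R5=0xf0  N=0 Z=0
after  5: R0=0x18 R1=0xdd R2=0x5d R3=0xb9 R4=0x58 R5=0xf0  N=0 Z=0
after  6: R0=0x18 R1=0xdd R2=0x5d R3=0xb9 R4=0xb9 R5=0xf0  N=1 Z=0
after  7: R0=0xf0 R1=0xdd R2=0x5d R3=0xb9 R4=0xb9 R5=0xf0  N=1 Z=0
after  8: R0=0xf0 R1=0xdd R2=0x5d R3=0xb9 R4=0xb9 R5=0x96  N=1 Z=0
after  9: R0=0xf0 R1=0xdd R2=0x5d R3=0xa9 R4=0xb9 R5=0x96  N=1 Z=0
-- IRQ taken; context saved, return-PC = 10 --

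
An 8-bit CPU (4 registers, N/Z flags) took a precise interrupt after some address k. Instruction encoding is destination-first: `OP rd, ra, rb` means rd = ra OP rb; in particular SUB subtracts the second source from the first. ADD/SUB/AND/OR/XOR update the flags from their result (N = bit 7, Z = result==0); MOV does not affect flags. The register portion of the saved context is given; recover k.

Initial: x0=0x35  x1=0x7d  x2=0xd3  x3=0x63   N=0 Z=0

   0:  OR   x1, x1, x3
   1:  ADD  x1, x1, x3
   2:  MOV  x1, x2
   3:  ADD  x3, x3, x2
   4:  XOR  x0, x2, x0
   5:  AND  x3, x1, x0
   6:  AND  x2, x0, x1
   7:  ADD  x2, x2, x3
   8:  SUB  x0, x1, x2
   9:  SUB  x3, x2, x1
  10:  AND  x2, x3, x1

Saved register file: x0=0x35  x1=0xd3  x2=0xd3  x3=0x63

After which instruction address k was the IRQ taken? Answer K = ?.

after  0: x0=0x35 x1=0x7f x2=0xd3 x3=0x63  N=0 Z=0
after  1: x0=0x35 x1=0xe2 x2=0xd3 x3=0x63  N=1 Z=0
after  2: x0=0x35 x1=0xd3 x2=0xd3 x3=0x63  N=1 Z=0
-- IRQ taken; context saved, return-PC = 3 --

K = 2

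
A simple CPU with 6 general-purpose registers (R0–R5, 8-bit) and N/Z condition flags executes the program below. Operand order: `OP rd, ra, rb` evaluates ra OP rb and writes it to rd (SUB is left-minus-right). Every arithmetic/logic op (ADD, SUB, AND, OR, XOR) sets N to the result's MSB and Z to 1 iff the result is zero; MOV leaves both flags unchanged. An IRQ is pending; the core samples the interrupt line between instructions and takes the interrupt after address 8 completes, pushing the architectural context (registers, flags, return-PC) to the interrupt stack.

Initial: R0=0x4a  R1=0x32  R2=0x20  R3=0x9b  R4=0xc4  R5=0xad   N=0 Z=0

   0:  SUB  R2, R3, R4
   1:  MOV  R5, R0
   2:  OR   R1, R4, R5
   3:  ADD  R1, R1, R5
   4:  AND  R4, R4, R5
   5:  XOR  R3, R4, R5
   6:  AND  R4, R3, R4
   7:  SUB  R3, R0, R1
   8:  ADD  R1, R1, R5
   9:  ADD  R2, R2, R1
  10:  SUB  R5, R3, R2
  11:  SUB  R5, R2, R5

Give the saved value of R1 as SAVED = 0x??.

after  0: R0=0x4a R1=0x32 R2=0xd7 R3=0x9b R4=0xc4 R5=0xad  N=1 Z=0
after  1: R0=0x4a R1=0x32 R2=0xd7 R3=0x9b R4=0xc4 R5=0x4a  N=1 Z=0
after  2: R0=0x4a R1=0xce R2=0xd7 R3=0x9b R4=0xc4 R5=0x4a  N=1 Z=0
after  3: R0=0x4a R1=0x18 R2=0xd7 R3=0x9b R4=0xc4 R5=0x4a  N=0 Z=0
after  4: R0=0x4a R1=0x18 R2=0xd7 R3=0x9b R4=0x40 R5=0x4a  N=0 Z=0
after  5: R0=0x4a R1=0x18 R2=0xd7 R3=0x0a R4=0x40 R5=0x4a  N=0 Z=0
after  6: R0=0x4a R1=0x18 R2=0xd7 R3=0x0a R4=0x00 R5=0x4a  N=0 Z=1
after  7: R0=0x4a R1=0x18 R2=0xd7 R3=0x32 R4=0x00 R5=0x4a  N=0 Z=0
after  8: R0=0x4a R1=0x62 R2=0xd7 R3=0x32 R4=0x00 R5=0x4a  N=0 Z=0
-- IRQ taken; context saved, return-PC = 9 --

SAVED = 0x62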